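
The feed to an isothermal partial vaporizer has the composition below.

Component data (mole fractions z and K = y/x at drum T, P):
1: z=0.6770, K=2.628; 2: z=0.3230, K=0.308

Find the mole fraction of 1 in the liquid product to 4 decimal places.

x_1 = 0.2983

Let ψ = V/F and solve Σ zᵢ(Kᵢ−1)/(1+ψ(Kᵢ−1)) = 0.
g(0) = ΣzᵢKᵢ − 1 = 0.8786 and g(1) = 1 − Σzᵢ/Kᵢ = -0.3063, so a root lies in (0, 1).
Binary case is linear: z₁(K₁−1)(1+ψ(K₂−1)) + z₂(K₂−1)(1+ψ(K₁−1)) = 0
⇒ ψ = [z₁(K₁−1)+z₂(K₂−1)] / [−(K₁−1)(K₂−1)] = 0.87864/1.12658 = 0.7799
Compositions from xᵢ = zᵢ/(1+ψ(Kᵢ−1)), yᵢ = Kᵢxᵢ:
  1: x = 0.2983, y = 0.7839
  2: x = 0.7017, y = 0.2161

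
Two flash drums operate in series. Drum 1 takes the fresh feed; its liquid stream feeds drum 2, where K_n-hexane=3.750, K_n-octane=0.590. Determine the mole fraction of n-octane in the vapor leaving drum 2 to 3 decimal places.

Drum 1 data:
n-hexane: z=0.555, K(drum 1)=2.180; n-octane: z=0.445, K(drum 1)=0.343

Drum 1:
Newton–Raphson from ψ₁ = 0.5:
  ψ₁ = 0.500: g = -0.0235, g' = -0.732 → ψ₁ = 0.468
Converged at ψ₁ = 0.468.
Drum-1 compositions:
  n-hexane: x = 0.358, y = 0.780
  n-octane: x = 0.642, y = 0.220
Drum-2 feed = drum-1 liquid: z₂ = (0.3576, 0.6424).
Drum 2:
Binary case is linear: z₁(K₁−1)(1+ψ₂(K₂−1)) + z₂(K₂−1)(1+ψ₂(K₁−1)) = 0
⇒ ψ₂ = [z₁(K₁−1)+z₂(K₂−1)] / [−(K₁−1)(K₂−1)] = 0.7202/1.1275 = 0.639
  n-hexane: x = 0.130, y = 0.487
  n-octane: x = 0.870, y = 0.513

y_n-octane (drum 2) = 0.513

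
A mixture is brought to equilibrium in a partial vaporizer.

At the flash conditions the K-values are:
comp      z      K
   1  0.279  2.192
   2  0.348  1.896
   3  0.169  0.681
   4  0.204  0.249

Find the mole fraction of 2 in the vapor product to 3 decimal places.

Rachford–Rice: g(V/F) = Σ zᵢ(Kᵢ−1)/(1+V/F(Kᵢ−1)) = 0.
Check two-phase: ΣzᵢKᵢ = 1.437 > 1 and Σzᵢ/Kᵢ = 1.378 > 1, so g(0) = 0.437 > 0 and g(1) = -0.378 < 0.
Iterate (Newton) starting at V/F = 0.5:
  V/F = 0.500: g = 0.1142, g' = -0.608 → V/F = 0.688
  V/F = 0.688: g = -0.0103, g' = -0.747 → V/F = 0.674
Converged at V/F = 0.674.
Compositions from xᵢ = zᵢ/(1+V/F(Kᵢ−1)), yᵢ = Kᵢxᵢ:
  1: x = 0.155, y = 0.339
  2: x = 0.217, y = 0.411
  3: x = 0.215, y = 0.147
  4: x = 0.413, y = 0.103

y_2 = 0.411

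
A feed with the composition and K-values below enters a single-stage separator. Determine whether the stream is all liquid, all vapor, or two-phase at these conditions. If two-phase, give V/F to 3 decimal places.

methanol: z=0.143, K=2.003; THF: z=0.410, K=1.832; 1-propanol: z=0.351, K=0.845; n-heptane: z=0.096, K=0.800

ΣzᵢKᵢ = 1.411; Σzᵢ/Kᵢ = 0.831.
Since Σzᵢ/Kᵢ < 1 the mixture is above its dew point — single vapor phase.

all vapor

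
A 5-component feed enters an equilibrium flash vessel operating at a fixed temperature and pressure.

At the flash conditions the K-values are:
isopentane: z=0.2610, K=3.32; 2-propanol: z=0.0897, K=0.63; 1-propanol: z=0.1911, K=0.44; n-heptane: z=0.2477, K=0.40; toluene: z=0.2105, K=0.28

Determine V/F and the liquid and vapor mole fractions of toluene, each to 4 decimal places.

V/F = 0.1184, x_toluene = 0.2301, y_toluene = 0.0644

Material balance + equilibrium reduce to Σ zᵢ(Kᵢ−1)/(1+V/F(Kᵢ−1)) = 0.
Feasibility: ΣzᵢKᵢ = 1.1651, Σzᵢ/Kᵢ = 2.0263 — both > 1, two phases present.
Newton–Raphson from V/F = 0.5:
  V/F = 0.5000: g = -0.35815, g' = -0.8836 → V/F = 0.0947
  V/F = 0.0947: g = 0.02887, g' = -1.2503 → V/F = 0.1178
  V/F = 0.1178: g = 0.00081, g' = -1.1823 → V/F = 0.1184
Converged at V/F = 0.1184.
Compositions from xᵢ = zᵢ/(1+V/F(Kᵢ−1)), yᵢ = Kᵢxᵢ:
  isopentane: x = 0.2047, y = 0.6797
  2-propanol: x = 0.0938, y = 0.0591
  1-propanol: x = 0.2047, y = 0.0901
  n-heptane: x = 0.2666, y = 0.1067
  toluene: x = 0.2301, y = 0.0644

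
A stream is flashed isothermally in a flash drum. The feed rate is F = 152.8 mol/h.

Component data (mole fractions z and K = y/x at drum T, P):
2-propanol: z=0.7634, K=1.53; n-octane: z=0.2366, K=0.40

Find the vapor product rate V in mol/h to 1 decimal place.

V = 126.2 mol/h

Binary case is linear: z₁(K₁−1)(1+β(K₂−1)) + z₂(K₂−1)(1+β(K₁−1)) = 0
⇒ β = [z₁(K₁−1)+z₂(K₂−1)] / [−(K₁−1)(K₂−1)] = 0.26264/0.31800 = 0.8259
Then V = β·F = 0.8259·152.8 = 126.2 mol/h and L = F − V = 26.6 mol/h.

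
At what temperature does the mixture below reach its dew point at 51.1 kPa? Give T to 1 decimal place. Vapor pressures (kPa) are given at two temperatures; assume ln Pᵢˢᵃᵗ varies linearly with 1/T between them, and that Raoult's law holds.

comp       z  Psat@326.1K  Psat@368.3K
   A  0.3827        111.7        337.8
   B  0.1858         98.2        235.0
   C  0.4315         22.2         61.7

Dew-point temperature: Σzᵢ·P/Pᵢˢᵃᵗ(T) = 1. Interpolate ln Pᵢˢᵃᵗ = aᵢ + bᵢ/T.
  T = 326.1 K: ΣzᵢP/Pᵢˢᵃᵗ = 1.2650
  T = 368.3 K: ΣzᵢP/Pᵢˢᵃᵗ = 0.4557
  T = 347.2 K: ΣzᵢP/Pᵢˢᵃᵗ = 0.7358
  T = 336.6 K: ΣzᵢP/Pᵢˢᵃᵗ = 0.9577
  T = 331.4 K: ΣzᵢP/Pᵢˢᵃᵗ = 1.0968
  T = 334.0 K: ΣzᵢP/Pᵢˢᵃᵗ = 1.0243
Interpolating between 334.0 K and 336.6 K gives T ≈ 334.9 K.

T = 334.9 K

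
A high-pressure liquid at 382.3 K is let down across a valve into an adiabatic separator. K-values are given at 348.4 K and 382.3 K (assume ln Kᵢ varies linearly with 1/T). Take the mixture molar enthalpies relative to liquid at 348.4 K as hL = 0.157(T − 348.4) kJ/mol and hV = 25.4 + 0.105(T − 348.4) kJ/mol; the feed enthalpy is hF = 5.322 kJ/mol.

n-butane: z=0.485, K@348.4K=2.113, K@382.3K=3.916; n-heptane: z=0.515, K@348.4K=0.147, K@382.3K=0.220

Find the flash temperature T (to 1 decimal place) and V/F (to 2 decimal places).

Adiabatic flash: solve Rachford–Rice at each trial T, then check hF = ψ·hV(T) + (1−ψ)·hL(T).
  T = 348.4 K: K = (2.113, 0.147), RR gives ψ = 0.106, H_out = 2.689 kJ/mol
  T = 382.3 K: K = (3.916, 0.220), RR gives ψ = 0.445, H_out = 15.845 kJ/mol
  T = 365.4 K: K = (2.921, 0.182), RR gives ψ = 0.325, H_out = 10.625 kJ/mol
  T = 356.9 K: K = (2.494, 0.164), RR gives ψ = 0.235, H_out = 7.206 kJ/mol
  T = 352.6 K: K = (2.296, 0.155), RR gives ψ = 0.177, H_out = 5.106 kJ/mol
  T = 354.8 K: K = (2.396, 0.160), RR gives ψ = 0.208, H_out = 6.220 kJ/mol
Linear interpolation between T = 352.6 (H_out = 5.106) and T = 354.8 (H_out = 6.220) on hF = 5.322 gives T ≈ 353.0 K, at which ψ = 0.18.

T = 353.0 K, V/F = 0.18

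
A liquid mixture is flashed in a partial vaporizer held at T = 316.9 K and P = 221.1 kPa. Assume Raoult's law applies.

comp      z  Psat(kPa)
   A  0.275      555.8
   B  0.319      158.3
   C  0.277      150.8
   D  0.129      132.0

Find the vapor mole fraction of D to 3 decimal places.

y_D = 0.091

Raoult's law: Kᵢ = Pᵢˢᵃᵗ/P = Pᵢˢᵃᵗ/221.1.
  K_A = 555.8/221.1 = 2.51379, K_B = 158.3/221.1 = 0.71597, K_C = 150.8/221.1 = 0.68204, K_D = 132.0/221.1 = 0.59701
Material balance + equilibrium reduce to Σ zᵢ(Kᵢ−1)/(1+V/F(Kᵢ−1)) = 0.
Check two-phase: ΣzᵢKᵢ = 1.186 > 1 and Σzᵢ/Kᵢ = 1.177 > 1, so g(0) = 0.186 > 0 and g(1) = -0.177 < 0.
Newton iteration, V/F⁰ = 0.5:
  V/F = 0.500: g = -0.0385, g' = -0.312 → V/F = 0.376
  V/F = 0.376: g = 0.0024, g' = -0.353 → V/F = 0.383
Converged at V/F = 0.383.
Compositions from xᵢ = zᵢ/(1+V/F(Kᵢ−1)), yᵢ = Kᵢxᵢ:
  A: x = 0.174, y = 0.437
  B: x = 0.358, y = 0.256
  C: x = 0.315, y = 0.215
  D: x = 0.153, y = 0.091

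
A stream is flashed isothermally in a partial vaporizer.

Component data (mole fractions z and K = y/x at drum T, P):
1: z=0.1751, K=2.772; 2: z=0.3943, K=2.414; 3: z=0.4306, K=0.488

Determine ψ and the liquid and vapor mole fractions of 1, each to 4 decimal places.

Material balance + equilibrium reduce to Σ zᵢ(Kᵢ−1)/(1+ψ(Kᵢ−1)) = 0.
Feasibility: ΣzᵢKᵢ = 1.6474, Σzᵢ/Kᵢ = 1.1089 — both > 1, two phases present.
Iterate (Newton) starting at ψ = 0.5:
  ψ = 0.5000: g = 0.19481, g' = -0.6291 → ψ = 0.8097
  ψ = 0.8097: g = 0.01079, g' = -0.5935 → ψ = 0.8279
  ψ = 0.8279: g = -0.00004, g' = -0.5977 → ψ = 0.8278
Converged at ψ = 0.8278.
Compositions from xᵢ = zᵢ/(1+ψ(Kᵢ−1)), yᵢ = Kᵢxᵢ:
  1: x = 0.0710, y = 0.1968
  2: x = 0.1817, y = 0.4385
  3: x = 0.7474, y = 0.3647

ψ = 0.8278, x_1 = 0.0710, y_1 = 0.1968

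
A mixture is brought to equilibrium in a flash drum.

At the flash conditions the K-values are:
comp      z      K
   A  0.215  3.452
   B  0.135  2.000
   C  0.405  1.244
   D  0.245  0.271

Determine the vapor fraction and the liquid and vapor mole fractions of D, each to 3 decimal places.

ψ = 0.691, x_D = 0.494, y_D = 0.134

Rachford–Rice: g(ψ) = Σ zᵢ(Kᵢ−1)/(1+ψ(Kᵢ−1)) = 0.
Check two-phase: ΣzᵢKᵢ = 1.582 > 1 and Σzᵢ/Kᵢ = 1.359 > 1, so g(0) = 0.582 > 0 and g(1) = -0.359 < 0.
Iterate (Newton) starting at ψ = 0.5:
  ψ = 0.500: g = 0.1339, g' = -0.662 → ψ = 0.702
  ψ = 0.702: g = -0.0085, g' = -0.785 → ψ = 0.691
Converged at ψ = 0.691.
Compositions from xᵢ = zᵢ/(1+ψ(Kᵢ−1)), yᵢ = Kᵢxᵢ:
  A: x = 0.080, y = 0.275
  B: x = 0.080, y = 0.160
  C: x = 0.347, y = 0.431
  D: x = 0.494, y = 0.134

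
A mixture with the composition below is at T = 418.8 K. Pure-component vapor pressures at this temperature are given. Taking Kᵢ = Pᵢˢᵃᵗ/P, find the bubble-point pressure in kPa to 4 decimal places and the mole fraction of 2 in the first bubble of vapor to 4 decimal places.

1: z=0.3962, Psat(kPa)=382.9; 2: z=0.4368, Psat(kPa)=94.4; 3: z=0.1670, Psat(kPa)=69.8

At the bubble point ψ → 0, so ΣzᵢKᵢ = 1 with Kᵢ = Pᵢˢᵃᵗ/P ⇒ P = ΣzᵢPᵢˢᵃᵗ.
P = 0.3962·382.9 + 0.4368·94.4 + 0.1670·69.8 = 204.5955 kPa
yᵢ = zᵢPᵢˢᵃᵗ/P ⇒ y_2 = 0.4368·94.4/204.5955 = 0.2015

Pbub = 204.5955 kPa, y_2 = 0.2015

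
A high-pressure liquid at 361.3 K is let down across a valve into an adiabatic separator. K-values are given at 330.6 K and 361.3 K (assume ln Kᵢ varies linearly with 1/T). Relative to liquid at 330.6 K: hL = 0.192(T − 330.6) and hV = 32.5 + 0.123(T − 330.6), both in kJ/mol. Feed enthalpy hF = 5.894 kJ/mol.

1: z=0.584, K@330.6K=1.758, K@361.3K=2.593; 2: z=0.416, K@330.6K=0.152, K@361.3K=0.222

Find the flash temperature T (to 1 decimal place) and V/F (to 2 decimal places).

T = 332.3 K, V/F = 0.17

Adiabatic flash: solve Rachford–Rice at each trial T, then check hF = ψ·hV(T) + (1−ψ)·hL(T).
  T = 330.6 K: K = (1.758, 0.152), RR gives ψ = 0.140, H_out = 4.546 kJ/mol
  T = 361.3 K: K = (2.593, 0.222), RR gives ψ = 0.490, H_out = 20.766 kJ/mol
  T = 346.0 K: K = (2.155, 0.185), RR gives ψ = 0.357, H_out = 14.170 kJ/mol
  T = 338.3 K: K = (1.951, 0.168), RR gives ψ = 0.265, H_out = 9.938 kJ/mol
  T = 334.5 K: K = (1.854, 0.160), RR gives ψ = 0.208, H_out = 7.465 kJ/mol
  T = 332.6 K: K = (1.807, 0.156), RR gives ψ = 0.177, H_out = 6.098 kJ/mol
Linear interpolation between T = 330.6 (H_out = 4.546) and T = 332.6 (H_out = 6.098) on hF = 5.894 gives T ≈ 332.3 K, at which ψ = 0.17.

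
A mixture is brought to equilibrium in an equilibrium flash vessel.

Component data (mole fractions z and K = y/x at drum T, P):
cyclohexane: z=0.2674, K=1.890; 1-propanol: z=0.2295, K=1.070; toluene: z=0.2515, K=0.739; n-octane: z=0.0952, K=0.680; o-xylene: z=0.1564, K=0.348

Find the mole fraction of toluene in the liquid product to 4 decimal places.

x_toluene = 0.2650

Let ψ = V/F and solve Σ zᵢ(Kᵢ−1)/(1+ψ(Kᵢ−1)) = 0.
Check two-phase: ΣzᵢKᵢ = 1.0560 > 1 and Σzᵢ/Kᵢ = 1.2857 > 1, so g(0) = 0.0560 > 0 and g(1) = -0.2857 < 0.
Newton–Raphson from ψ = 0.5:
  ψ = 0.5000: g = -0.08284, g' = -0.2853 → ψ = 0.2097
  ψ = 0.2097: g = -0.00382, g' = -0.2711 → ψ = 0.1956
Converged at ψ = 0.1956.
Compositions from xᵢ = zᵢ/(1+ψ(Kᵢ−1)), yᵢ = Kᵢxᵢ:
  cyclohexane: x = 0.2278, y = 0.4305
  1-propanol: x = 0.2264, y = 0.2422
  toluene: x = 0.2650, y = 0.1959
  n-octane: x = 0.1016, y = 0.0691
  o-xylene: x = 0.1793, y = 0.0624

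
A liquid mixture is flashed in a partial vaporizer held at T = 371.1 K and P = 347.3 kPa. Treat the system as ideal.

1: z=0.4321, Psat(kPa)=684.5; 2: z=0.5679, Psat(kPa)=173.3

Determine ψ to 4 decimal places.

ψ = 0.2776

Raoult's law: Kᵢ = Pᵢˢᵃᵗ/P = Pᵢˢᵃᵗ/347.3.
  K_1 = 684.5/347.3 = 1.970919, K_2 = 173.3/347.3 = 0.498992
Rachford–Rice: g(ψ) = Σ zᵢ(Kᵢ−1)/(1+ψ(Kᵢ−1)) = 0.
g(0) = ΣzᵢKᵢ − 1 = 0.1350 and g(1) = 1 − Σzᵢ/Kᵢ = -0.3573, so a root lies in (0, 1).
Iterate (Newton) starting at ψ = 0.5:
  ψ = 0.5000: g = -0.09719, g' = -0.4384 → ψ = 0.2783
  ψ = 0.2783: g = -0.00033, g' = -0.4449 → ψ = 0.2776
Converged at ψ = 0.2776.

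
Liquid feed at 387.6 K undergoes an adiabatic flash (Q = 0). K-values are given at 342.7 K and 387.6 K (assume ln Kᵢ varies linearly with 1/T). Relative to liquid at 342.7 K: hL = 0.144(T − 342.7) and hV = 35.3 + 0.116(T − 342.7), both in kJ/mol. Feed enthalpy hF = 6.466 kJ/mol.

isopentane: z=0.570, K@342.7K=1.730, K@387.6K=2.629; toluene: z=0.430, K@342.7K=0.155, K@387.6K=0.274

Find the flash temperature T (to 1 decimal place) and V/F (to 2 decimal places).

Adiabatic flash: solve Rachford–Rice at each trial T, then check hF = ψ·hV(T) + (1−ψ)·hL(T).
  T = 342.7 K: K = (1.730, 0.155), RR gives ψ = 0.086, H_out = 3.019 kJ/mol
  T = 387.6 K: K = (2.629, 0.274), RR gives ψ = 0.521, H_out = 24.207 kJ/mol
  T = 365.1 K: K = (2.159, 0.210), RR gives ψ = 0.350, H_out = 15.369 kJ/mol
  T = 353.9 K: K = (1.940, 0.181), RR gives ψ = 0.238, H_out = 9.953 kJ/mol
  T = 348.3 K: K = (1.833, 0.168), RR gives ψ = 0.169, H_out = 6.745 kJ/mol
  T = 345.5 K: K = (1.781, 0.161), RR gives ψ = 0.129, H_out = 4.958 kJ/mol
  T = 346.9 K: K = (1.807, 0.165), RR gives ψ = 0.150, H_out = 5.869 kJ/mol
  T = 347.6 K: K = (1.820, 0.166), RR gives ψ = 0.159, H_out = 6.311 kJ/mol
  T = 348.0 K: K = (1.828, 0.167), RR gives ψ = 0.165, H_out = 6.560 kJ/mol
Linear interpolation between T = 347.6 (H_out = 6.311) and T = 348.0 (H_out = 6.560) on hF = 6.466 gives T ≈ 347.8 K, at which ψ = 0.16.

T = 347.8 K, V/F = 0.16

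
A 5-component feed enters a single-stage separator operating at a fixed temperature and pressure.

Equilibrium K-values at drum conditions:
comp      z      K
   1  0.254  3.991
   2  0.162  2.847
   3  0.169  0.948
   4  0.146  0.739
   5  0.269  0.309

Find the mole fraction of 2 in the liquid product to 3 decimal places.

x_2 = 0.073

Let ψ = V/F and solve Σ zᵢ(Kᵢ−1)/(1+ψ(Kᵢ−1)) = 0.
Check two-phase: ΣzᵢKᵢ = 1.826 > 1 and Σzᵢ/Kᵢ = 1.367 > 1, so g(0) = 0.826 > 0 and g(1) = -0.367 < 0.
Newton iteration, ψ⁰ = 0.37:
  ψ = 0.370: g = 0.2375, g' = -0.952 → ψ = 0.620
  ψ = 0.620: g = 0.0262, g' = -0.807 → ψ = 0.652
Converged at ψ = 0.652.
Compositions from xᵢ = zᵢ/(1+ψ(Kᵢ−1)), yᵢ = Kᵢxᵢ:
  1: x = 0.086, y = 0.344
  2: x = 0.073, y = 0.209
  3: x = 0.175, y = 0.166
  4: x = 0.176, y = 0.130
  5: x = 0.490, y = 0.151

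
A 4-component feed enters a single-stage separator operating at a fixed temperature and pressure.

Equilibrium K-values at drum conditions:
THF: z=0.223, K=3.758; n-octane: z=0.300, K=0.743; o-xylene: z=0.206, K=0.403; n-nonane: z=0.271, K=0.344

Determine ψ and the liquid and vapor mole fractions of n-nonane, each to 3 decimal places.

Let ψ = V/F and solve Σ zᵢ(Kᵢ−1)/(1+ψ(Kᵢ−1)) = 0.
Check two-phase: ΣzᵢKᵢ = 1.237 > 1 and Σzᵢ/Kᵢ = 1.762 > 1, so g(0) = 0.237 > 0 and g(1) = -0.762 < 0.
Newton iteration, ψ⁰ = 0.5:
  ψ = 0.500: g = -0.2698, g' = -0.733 → ψ = 0.132
  ψ = 0.132: g = 0.0429, g' = -1.159 → ψ = 0.169
  ψ = 0.169: g = 0.0021, g' = -1.049 → ψ = 0.171
Converged at ψ = 0.171.
Compositions from xᵢ = zᵢ/(1+ψ(Kᵢ−1)), yᵢ = Kᵢxᵢ:
  THF: x = 0.152, y = 0.569
  n-octane: x = 0.314, y = 0.233
  o-xylene: x = 0.229, y = 0.092
  n-nonane: x = 0.305, y = 0.105

ψ = 0.171, x_n-nonane = 0.305, y_n-nonane = 0.105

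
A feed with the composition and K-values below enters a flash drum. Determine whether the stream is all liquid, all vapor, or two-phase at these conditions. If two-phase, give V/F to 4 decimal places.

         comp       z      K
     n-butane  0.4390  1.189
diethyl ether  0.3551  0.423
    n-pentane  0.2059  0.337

ΣzᵢKᵢ = 0.7416; Σzᵢ/Kᵢ = 1.8197.
Since ΣzᵢKᵢ < 1 the mixture is below its bubble point — single liquid phase.

all liquid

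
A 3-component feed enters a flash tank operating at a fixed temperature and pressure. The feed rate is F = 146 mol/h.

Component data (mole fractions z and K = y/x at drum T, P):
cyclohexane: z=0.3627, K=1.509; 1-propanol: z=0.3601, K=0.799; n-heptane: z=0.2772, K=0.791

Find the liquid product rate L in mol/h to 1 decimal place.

Material balance + equilibrium reduce to Σ zᵢ(Kᵢ−1)/(1+ψ(Kᵢ−1)) = 0.
Feasibility: ΣzᵢKᵢ = 1.0543, Σzᵢ/Kᵢ = 1.0415 — both > 1, two phases present.
Newton iteration, ψ⁰ = 0.45:
  ψ = 0.4500: g = 0.00668, g' = -0.0945 → ψ = 0.5207
  ψ = 0.5207: g = 0.00009, g' = -0.0921 → ψ = 0.5216
Converged at ψ = 0.5216.
Then V = ψ·F = 0.5216·146 = 76.2 mol/h and L = F − V = 69.8 mol/h.

L = 69.8 mol/h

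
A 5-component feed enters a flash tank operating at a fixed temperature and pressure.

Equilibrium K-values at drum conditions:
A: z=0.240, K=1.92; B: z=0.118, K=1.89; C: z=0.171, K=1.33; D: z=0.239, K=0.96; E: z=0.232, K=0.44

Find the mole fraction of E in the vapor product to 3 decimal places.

y_E = 0.179

Rachford–Rice: g(V/F) = Σ zᵢ(Kᵢ−1)/(1+V/F(Kᵢ−1)) = 0.
g(0) = ΣzᵢKᵢ − 1 = 0.243 and g(1) = 1 − Σzᵢ/Kᵢ = -0.092, so a root lies in (0, 1).
Newton iteration, V/F⁰ = 0.39:
  V/F = 0.390: g = 0.1145, g' = -0.296 → V/F = 0.777
  V/F = 0.777: g = -0.0042, g' = -0.342 → V/F = 0.765
Converged at V/F = 0.765.
Compositions from xᵢ = zᵢ/(1+V/F(Kᵢ−1)), yᵢ = Kᵢxᵢ:
  A: x = 0.141, y = 0.270
  B: x = 0.070, y = 0.133
  C: x = 0.137, y = 0.182
  D: x = 0.247, y = 0.237
  E: x = 0.406, y = 0.179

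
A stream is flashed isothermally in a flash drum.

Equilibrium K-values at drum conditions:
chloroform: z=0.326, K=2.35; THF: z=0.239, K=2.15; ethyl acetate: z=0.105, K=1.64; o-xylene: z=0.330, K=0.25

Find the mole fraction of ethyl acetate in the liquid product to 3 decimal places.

Material balance + equilibrium reduce to Σ zᵢ(Kᵢ−1)/(1+ψ(Kᵢ−1)) = 0.
g(0) = ΣzᵢKᵢ − 1 = 0.535 and g(1) = 1 − Σzᵢ/Kᵢ = -0.634, so a root lies in (0, 1).
Newton iteration, ψ⁰ = 0.54:
  ψ = 0.540: g = 0.0581, g' = -0.867 → ψ = 0.607
  ψ = 0.607: g = -0.0022, g' = -0.937 → ψ = 0.605
Converged at ψ = 0.605.
Compositions from xᵢ = zᵢ/(1+ψ(Kᵢ−1)), yᵢ = Kᵢxᵢ:
  chloroform: x = 0.179, y = 0.422
  THF: x = 0.141, y = 0.303
  ethyl acetate: x = 0.076, y = 0.124
  o-xylene: x = 0.604, y = 0.151

x_ethyl acetate = 0.076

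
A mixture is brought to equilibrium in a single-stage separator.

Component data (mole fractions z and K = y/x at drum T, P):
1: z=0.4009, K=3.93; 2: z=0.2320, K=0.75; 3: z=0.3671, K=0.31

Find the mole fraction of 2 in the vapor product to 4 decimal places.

y_2 = 0.2002

Newton iteration, V/F⁰ = 0.5:
  V/F = 0.5000: g = 0.02352, g' = -0.9927 → V/F = 0.5237
  V/F = 0.5237: g = 0.00012, g' = -0.9835 → V/F = 0.5238
Converged at V/F = 0.5238.
Compositions from xᵢ = zᵢ/(1+V/F(Kᵢ−1)), yᵢ = Kᵢxᵢ:
  1: x = 0.1582, y = 0.6216
  2: x = 0.2670, y = 0.2002
  3: x = 0.5749, y = 0.1782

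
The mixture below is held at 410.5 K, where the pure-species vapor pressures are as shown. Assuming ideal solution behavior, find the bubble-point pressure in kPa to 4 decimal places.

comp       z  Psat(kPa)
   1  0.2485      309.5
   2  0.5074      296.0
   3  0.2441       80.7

At the bubble point ψ → 0, so ΣzᵢKᵢ = 1 with Kᵢ = Pᵢˢᵃᵗ/P ⇒ P = ΣzᵢPᵢˢᵃᵗ.
P = 0.2485·309.5 + 0.5074·296.0 + 0.2441·80.7 = 246.8000 kPa

Pbub = 246.8000 kPa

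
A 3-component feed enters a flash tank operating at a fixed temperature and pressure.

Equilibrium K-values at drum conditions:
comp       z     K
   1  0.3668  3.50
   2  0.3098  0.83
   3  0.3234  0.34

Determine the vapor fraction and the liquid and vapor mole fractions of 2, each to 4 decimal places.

ψ = 0.5408, x_2 = 0.3412, y_2 = 0.2832

Material balance + equilibrium reduce to Σ zᵢ(Kᵢ−1)/(1+ψ(Kᵢ−1)) = 0.
Check two-phase: ΣzᵢKᵢ = 1.6509 > 1 and Σzᵢ/Kᵢ = 1.4292 > 1, so g(0) = 0.6509 > 0 and g(1) = -0.4292 < 0.
Iterate (Newton) starting at ψ = 0.5:
  ψ = 0.5000: g = 0.03142, g' = -0.7774 → ψ = 0.5404
  ψ = 0.5404: g = 0.00026, g' = -0.7660 → ψ = 0.5408
Converged at ψ = 0.5408.
Compositions from xᵢ = zᵢ/(1+ψ(Kᵢ−1)), yᵢ = Kᵢxᵢ:
  1: x = 0.1560, y = 0.5459
  2: x = 0.3412, y = 0.2832
  3: x = 0.5029, y = 0.1710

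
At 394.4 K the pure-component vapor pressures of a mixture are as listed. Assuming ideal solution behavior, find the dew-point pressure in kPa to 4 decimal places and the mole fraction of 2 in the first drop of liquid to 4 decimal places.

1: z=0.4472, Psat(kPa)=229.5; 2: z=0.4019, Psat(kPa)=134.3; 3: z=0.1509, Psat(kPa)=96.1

At the dew point ψ → 1, so Σzᵢ/Kᵢ = 1 with Kᵢ = Pᵢˢᵃᵗ/P ⇒ 1/P = Σzᵢ/Pᵢˢᵃᵗ.
1/P = 0.4472/229.5 + 0.4019/134.3 + 0.1509/96.1 = 0.0065114 ⇒ P = 153.5773 kPa
xᵢ = zᵢP/Pᵢˢᵃᵗ ⇒ x_2 = 0.4019·153.5773/134.3 = 0.4596

Pdew = 153.5773 kPa, x_2 = 0.4596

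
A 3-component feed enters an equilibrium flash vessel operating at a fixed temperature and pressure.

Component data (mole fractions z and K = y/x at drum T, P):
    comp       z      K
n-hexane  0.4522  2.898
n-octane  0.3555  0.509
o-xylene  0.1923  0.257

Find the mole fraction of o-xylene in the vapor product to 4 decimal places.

Material balance + equilibrium reduce to Σ zᵢ(Kᵢ−1)/(1+V/F(Kᵢ−1)) = 0.
g(0) = ΣzᵢKᵢ − 1 = 0.5408 and g(1) = 1 − Σzᵢ/Kᵢ = -0.6027, so a root lies in (0, 1).
Newton–Raphson from V/F = 0.48:
  V/F = 0.4800: g = -0.00134, g' = -0.8492 → V/F = 0.4784
Converged at V/F = 0.4784.
Compositions from xᵢ = zᵢ/(1+V/F(Kᵢ−1)), yᵢ = Kᵢxᵢ:
  n-hexane: x = 0.2370, y = 0.6868
  n-octane: x = 0.4646, y = 0.2365
  o-xylene: x = 0.2984, y = 0.0767

y_o-xylene = 0.0767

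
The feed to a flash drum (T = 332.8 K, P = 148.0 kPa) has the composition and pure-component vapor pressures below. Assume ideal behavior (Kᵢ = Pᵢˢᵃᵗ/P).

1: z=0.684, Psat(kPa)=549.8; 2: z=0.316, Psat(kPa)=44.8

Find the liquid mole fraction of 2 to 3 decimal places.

x_2 = 0.796

Raoult's law: Kᵢ = Pᵢˢᵃᵗ/P = Pᵢˢᵃᵗ/148.0.
  K_1 = 549.8/148.0 = 3.71486, K_2 = 44.8/148.0 = 0.30270
Let β = V/F and solve Σ zᵢ(Kᵢ−1)/(1+β(Kᵢ−1)) = 0.
g(0) = ΣzᵢKᵢ − 1 = 1.637 and g(1) = 1 − Σzᵢ/Kᵢ = -0.228, so a root lies in (0, 1).
Binary case is linear: z₁(K₁−1)(1+β(K₂−1)) + z₂(K₂−1)(1+β(K₁−1)) = 0
⇒ β = [z₁(K₁−1)+z₂(K₂−1)] / [−(K₁−1)(K₂−1)] = 1.6366/1.8931 = 0.865
Compositions from xᵢ = zᵢ/(1+β(Kᵢ−1)), yᵢ = Kᵢxᵢ:
  1: x = 0.204, y = 0.759
  2: x = 0.796, y = 0.241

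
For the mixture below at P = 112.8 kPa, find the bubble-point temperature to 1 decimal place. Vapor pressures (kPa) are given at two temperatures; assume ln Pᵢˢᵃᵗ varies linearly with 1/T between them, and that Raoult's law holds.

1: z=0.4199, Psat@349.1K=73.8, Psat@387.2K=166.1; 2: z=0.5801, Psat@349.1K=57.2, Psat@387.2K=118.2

T = 376.3 K

Bubble-point temperature: ΣzᵢPᵢˢᵃᵗ(T) = P. Interpolate ln Pᵢˢᵃᵗ = aᵢ + bᵢ/T.
  T = 349.1 K: ΣzᵢPᵢˢᵃᵗ = 64.17 kPa
  T = 387.2 K: ΣzᵢPᵢˢᵃᵗ = 138.31 kPa
  T = 368.1 K: ΣzᵢPᵢˢᵃᵗ = 95.98 kPa
  T = 377.6 K: ΣzᵢPᵢˢᵃᵗ = 115.64 kPa
  T = 372.9 K: ΣzᵢPᵢˢᵃᵗ = 105.58 kPa
  T = 375.2 K: ΣzᵢPᵢˢᵃᵗ = 110.42 kPa
Interpolating between 375.2 K and 377.6 K gives T ≈ 376.3 K.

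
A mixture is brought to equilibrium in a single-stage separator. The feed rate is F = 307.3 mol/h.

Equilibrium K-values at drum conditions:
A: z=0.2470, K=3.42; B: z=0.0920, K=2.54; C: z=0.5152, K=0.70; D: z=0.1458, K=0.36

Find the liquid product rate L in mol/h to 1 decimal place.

Material balance + equilibrium reduce to Σ zᵢ(Kᵢ−1)/(1+ψ(Kᵢ−1)) = 0.
Check two-phase: ΣzᵢKᵢ = 1.4915 > 1 and Σzᵢ/Kᵢ = 1.2494 > 1, so g(0) = 0.4915 > 0 and g(1) = -0.2494 < 0.
Newton–Raphson from ψ = 0.5:
  ψ = 0.5000: g = 0.03146, g' = -0.5591 → ψ = 0.5563
  ψ = 0.5563: g = 0.00067, g' = -0.5369 → ψ = 0.5575
Converged at ψ = 0.5575.
Then V = ψ·F = 0.5575·307.3 = 171.3 mol/h and L = F − V = 136.0 mol/h.

L = 136.0 mol/h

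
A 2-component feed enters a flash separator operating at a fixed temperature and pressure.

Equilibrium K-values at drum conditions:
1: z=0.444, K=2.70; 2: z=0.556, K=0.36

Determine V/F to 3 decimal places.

Material balance + equilibrium reduce to Σ zᵢ(Kᵢ−1)/(1+V/F(Kᵢ−1)) = 0.
Check two-phase: ΣzᵢKᵢ = 1.399 > 1 and Σzᵢ/Kᵢ = 1.709 > 1, so g(0) = 0.399 > 0 and g(1) = -0.709 < 0.
Binary case is linear: z₁(K₁−1)(1+V/F(K₂−1)) + z₂(K₂−1)(1+V/F(K₁−1)) = 0
⇒ V/F = [z₁(K₁−1)+z₂(K₂−1)] / [−(K₁−1)(K₂−1)] = 0.3990/1.0880 = 0.367

V/F = 0.367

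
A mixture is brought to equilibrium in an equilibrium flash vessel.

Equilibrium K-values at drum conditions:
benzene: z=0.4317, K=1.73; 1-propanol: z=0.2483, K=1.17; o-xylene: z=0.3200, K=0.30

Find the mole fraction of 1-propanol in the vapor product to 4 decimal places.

y_1-propanol = 0.2748

Material balance + equilibrium reduce to Σ zᵢ(Kᵢ−1)/(1+β(Kᵢ−1)) = 0.
Feasibility: ΣzᵢKᵢ = 1.1334, Σzᵢ/Kᵢ = 1.5284 — both > 1, two phases present.
Newton–Raphson from β = 0.5:
  β = 0.5000: g = -0.07484, g' = -0.5007 → β = 0.3505
  β = 0.3505: g = -0.00607, g' = -0.4276 → β = 0.3363
Converged at β = 0.3363.
Compositions from xᵢ = zᵢ/(1+β(Kᵢ−1)), yᵢ = Kᵢxᵢ:
  benzene: x = 0.3466, y = 0.5996
  1-propanol: x = 0.2349, y = 0.2748
  o-xylene: x = 0.4185, y = 0.1256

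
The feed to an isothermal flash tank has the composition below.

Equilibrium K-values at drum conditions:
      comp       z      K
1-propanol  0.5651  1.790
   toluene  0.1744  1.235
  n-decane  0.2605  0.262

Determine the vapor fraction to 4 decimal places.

ψ = 0.5900

Iterate (Newton) starting at ψ = 0.51:
  ψ = 0.5100: g = 0.04654, g' = -0.5517 → ψ = 0.5944
  ψ = 0.5944: g = -0.00272, g' = -0.6209 → ψ = 0.5900
Converged at ψ = 0.5900.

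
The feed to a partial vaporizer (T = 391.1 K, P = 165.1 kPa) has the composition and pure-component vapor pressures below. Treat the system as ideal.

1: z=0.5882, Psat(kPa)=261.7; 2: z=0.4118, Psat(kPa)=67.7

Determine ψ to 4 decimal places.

Raoult's law: Kᵢ = Pᵢˢᵃᵗ/P = Pᵢˢᵃᵗ/165.1.
  K_1 = 261.7/165.1 = 1.585100, K_2 = 67.7/165.1 = 0.410055
Binary case is linear: z₁(K₁−1)(1+ψ(K₂−1)) + z₂(K₂−1)(1+ψ(K₁−1)) = 0
⇒ ψ = [z₁(K₁−1)+z₂(K₂−1)] / [−(K₁−1)(K₂−1)] = 0.10122/0.34518 = 0.2932

ψ = 0.2932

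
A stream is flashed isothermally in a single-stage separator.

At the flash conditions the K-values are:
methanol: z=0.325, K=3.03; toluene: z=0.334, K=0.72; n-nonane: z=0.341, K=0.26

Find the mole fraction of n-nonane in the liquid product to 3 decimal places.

Material balance + equilibrium reduce to Σ zᵢ(Kᵢ−1)/(1+ψ(Kᵢ−1)) = 0.
Feasibility: ΣzᵢKᵢ = 1.314, Σzᵢ/Kᵢ = 1.883 — both > 1, two phases present.
Iterate (Newton) starting at ψ = 0.67:
  ψ = 0.670: g = -0.3360, g' = -1.015 → ψ = 0.339
  ψ = 0.339: g = -0.0492, g' = -0.835 → ψ = 0.280
  ψ = 0.280: g = 0.0010, g' = -0.872 → ψ = 0.281
Converged at ψ = 0.281.
Compositions from xᵢ = zᵢ/(1+ψ(Kᵢ−1)), yᵢ = Kᵢxᵢ:
  methanol: x = 0.207, y = 0.627
  toluene: x = 0.363, y = 0.261
  n-nonane: x = 0.431, y = 0.112

x_n-nonane = 0.431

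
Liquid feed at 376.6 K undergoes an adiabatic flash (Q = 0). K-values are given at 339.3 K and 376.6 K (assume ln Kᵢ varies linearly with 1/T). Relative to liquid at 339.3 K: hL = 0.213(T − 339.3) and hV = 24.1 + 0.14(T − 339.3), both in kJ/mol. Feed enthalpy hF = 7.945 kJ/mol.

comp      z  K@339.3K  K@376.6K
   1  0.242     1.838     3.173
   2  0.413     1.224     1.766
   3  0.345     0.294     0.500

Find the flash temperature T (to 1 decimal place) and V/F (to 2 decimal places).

T = 344.0 K, V/F = 0.29

Adiabatic flash: solve Rachford–Rice at each trial T, then check hF = ψ·hV(T) + (1−ψ)·hL(T).
  T = 339.3 K: K = (1.838, 1.224, 0.294), RR gives ψ = 0.142, H_out = 3.434 kJ/mol
  T = 376.6 K: K = (3.173, 1.766, 0.500), RR gives ψ = 1.000, H_out = 29.317 kJ/mol
  T = 358.0 K: K = (2.451, 1.485, 0.389), RR gives ψ = 0.619, H_out = 18.060 kJ/mol
  T = 348.6 K: K = (2.129, 1.351, 0.339), RR gives ψ = 0.412, H_out = 11.626 kJ/mol
  T = 344.0 K: K = (1.982, 1.287, 0.316), RR gives ψ = 0.291, H_out = 7.910 kJ/mol
  T = 346.3 K: K = (2.055, 1.319, 0.328), RR gives ψ = 0.354, H_out = 9.833 kJ/mol
Linear interpolation between T = 344.0 (H_out = 7.910) and T = 346.3 (H_out = 9.833) on hF = 7.945 gives T ≈ 344.0 K, at which ψ = 0.29.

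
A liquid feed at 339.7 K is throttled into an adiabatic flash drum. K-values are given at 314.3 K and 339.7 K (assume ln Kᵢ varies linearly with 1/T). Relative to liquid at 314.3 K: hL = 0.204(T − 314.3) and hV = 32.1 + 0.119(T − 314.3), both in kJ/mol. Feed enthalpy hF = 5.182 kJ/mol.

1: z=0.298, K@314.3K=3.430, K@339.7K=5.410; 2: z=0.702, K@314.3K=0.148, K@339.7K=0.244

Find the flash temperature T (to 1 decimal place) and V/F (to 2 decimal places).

Adiabatic flash: solve Rachford–Rice at each trial T, then check hF = ψ·hV(T) + (1−ψ)·hL(T).
  T = 314.3 K: K = (3.430, 0.148), RR gives ψ = 0.061, H_out = 1.954 kJ/mol
  T = 339.7 K: K = (5.410, 0.244), RR gives ψ = 0.235, H_out = 12.218 kJ/mol
  T = 327.0 K: K = (4.346, 0.192), RR gives ψ = 0.159, H_out = 7.522 kJ/mol
  T = 320.6 K: K = (3.866, 0.169), RR gives ψ = 0.114, H_out = 4.871 kJ/mol
  T = 323.8 K: K = (4.102, 0.180), RR gives ψ = 0.137, H_out = 6.229 kJ/mol
  T = 322.2 K: K = (3.983, 0.174), RR gives ψ = 0.126, H_out = 5.559 kJ/mol
Linear interpolation between T = 320.6 (H_out = 4.871) and T = 322.2 (H_out = 5.559) on hF = 5.182 gives T ≈ 321.3 K, at which ψ = 0.12.

T = 321.3 K, V/F = 0.12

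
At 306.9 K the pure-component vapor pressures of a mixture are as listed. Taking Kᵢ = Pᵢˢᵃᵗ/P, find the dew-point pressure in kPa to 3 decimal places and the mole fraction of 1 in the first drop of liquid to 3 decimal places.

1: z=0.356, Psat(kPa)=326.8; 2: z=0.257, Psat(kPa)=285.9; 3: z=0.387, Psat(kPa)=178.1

At the dew point ψ → 1, so Σzᵢ/Kᵢ = 1 with Kᵢ = Pᵢˢᵃᵗ/P ⇒ 1/P = Σzᵢ/Pᵢˢᵃᵗ.
1/P = 0.356/326.8 + 0.257/285.9 + 0.387/178.1 = 0.004161 ⇒ P = 240.315 kPa
xᵢ = zᵢP/Pᵢˢᵃᵗ ⇒ x_1 = 0.356·240.315/326.8 = 0.262

Pdew = 240.315 kPa, x_1 = 0.262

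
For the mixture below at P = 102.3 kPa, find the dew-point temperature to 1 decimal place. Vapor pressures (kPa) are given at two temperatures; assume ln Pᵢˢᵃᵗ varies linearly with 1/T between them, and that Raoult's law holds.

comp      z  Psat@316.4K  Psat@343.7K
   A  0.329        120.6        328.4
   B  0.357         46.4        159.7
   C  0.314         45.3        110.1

T = 330.7 K

Dew-point temperature: Σzᵢ·P/Pᵢˢᵃᵗ(T) = 1. Interpolate ln Pᵢˢᵃᵗ = aᵢ + bᵢ/T.
  T = 316.4 K: ΣzᵢP/Pᵢˢᵃᵗ = 1.7753
  T = 343.7 K: ΣzᵢP/Pᵢˢᵃᵗ = 0.6229
  T = 330.0 K: ΣzᵢP/Pᵢˢᵃᵗ = 1.0277
  T = 336.9 K: ΣzᵢP/Pᵢˢᵃᵗ = 0.7940
  T = 333.4 K: ΣzᵢP/Pᵢˢᵃᵗ = 0.9037
  T = 331.7 K: ΣzᵢP/Pᵢˢᵃᵗ = 0.9633
Interpolating between 330.0 K and 331.7 K gives T ≈ 330.7 K.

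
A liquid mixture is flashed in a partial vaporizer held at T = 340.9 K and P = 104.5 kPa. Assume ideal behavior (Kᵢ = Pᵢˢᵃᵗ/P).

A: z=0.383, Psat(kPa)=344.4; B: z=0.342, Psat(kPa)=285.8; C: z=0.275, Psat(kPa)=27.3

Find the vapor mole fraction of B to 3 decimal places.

Raoult's law: Kᵢ = Pᵢˢᵃᵗ/P = Pᵢˢᵃᵗ/104.5.
  K_A = 344.4/104.5 = 3.29569, K_B = 285.8/104.5 = 2.73493, K_C = 27.3/104.5 = 0.26124
Newton iteration, ψ⁰ = 0.46:
  ψ = 0.460: g = 0.4499, g' = -1.140 → ψ = 0.855
  ψ = 0.855: g = -0.0152, g' = -1.501 → ψ = 0.844
Converged at ψ = 0.844.
Compositions from xᵢ = zᵢ/(1+ψ(Kᵢ−1)), yᵢ = Kᵢxᵢ:
  A: x = 0.130, y = 0.430
  B: x = 0.139, y = 0.379
  C: x = 0.731, y = 0.191

y_B = 0.379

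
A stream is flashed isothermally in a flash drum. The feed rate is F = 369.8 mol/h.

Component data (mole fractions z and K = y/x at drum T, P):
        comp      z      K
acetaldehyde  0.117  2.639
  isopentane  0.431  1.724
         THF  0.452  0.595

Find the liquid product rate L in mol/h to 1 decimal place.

L = 62.4 mol/h

Newton iteration, β⁰ = 0.5:
  β = 0.500: g = 0.1050, g' = -0.333 → β = 0.815
  β = 0.815: g = 0.0051, g' = -0.312 → β = 0.831
Converged at β = 0.831.
Then V = β·F = 0.8313·369.8 = 307.4 mol/h and L = F − V = 62.4 mol/h.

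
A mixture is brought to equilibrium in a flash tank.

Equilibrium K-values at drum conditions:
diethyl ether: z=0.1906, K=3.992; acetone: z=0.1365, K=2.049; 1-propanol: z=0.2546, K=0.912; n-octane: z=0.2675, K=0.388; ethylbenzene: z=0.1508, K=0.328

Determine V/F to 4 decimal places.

V/F = 0.3755

Rachford–Rice: g(V/F) = Σ zᵢ(Kᵢ−1)/(1+V/F(Kᵢ−1)) = 0.
g(0) = ΣzᵢKᵢ − 1 = 0.4260 and g(1) = 1 − Σzᵢ/Kᵢ = -0.5427, so a root lies in (0, 1).
Newton–Raphson from V/F = 0.5:
  V/F = 0.5000: g = -0.08955, g' = -0.7031 → V/F = 0.3726
  V/F = 0.3726: g = 0.00215, g' = -0.7505 → V/F = 0.3755
Converged at V/F = 0.3755.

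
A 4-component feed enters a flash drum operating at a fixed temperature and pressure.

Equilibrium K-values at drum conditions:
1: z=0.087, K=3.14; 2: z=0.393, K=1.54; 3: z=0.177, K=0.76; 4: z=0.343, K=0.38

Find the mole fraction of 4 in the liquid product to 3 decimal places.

Material balance + equilibrium reduce to Σ zᵢ(Kᵢ−1)/(1+ψ(Kᵢ−1)) = 0.
g(0) = ΣzᵢKᵢ − 1 = 0.143 and g(1) = 1 − Σzᵢ/Kᵢ = -0.418, so a root lies in (0, 1).
Iterate (Newton) starting at ψ = 0.55:
  ψ = 0.550: g = -0.1225, g' = -0.469 → ψ = 0.289
  ψ = 0.289: g = -0.0061, g' = -0.445 → ψ = 0.275
Converged at ψ = 0.275.
Compositions from xᵢ = zᵢ/(1+ψ(Kᵢ−1)), yᵢ = Kᵢxᵢ:
  1: x = 0.055, y = 0.172
  2: x = 0.342, y = 0.527
  3: x = 0.190, y = 0.144
  4: x = 0.414, y = 0.157

x_4 = 0.414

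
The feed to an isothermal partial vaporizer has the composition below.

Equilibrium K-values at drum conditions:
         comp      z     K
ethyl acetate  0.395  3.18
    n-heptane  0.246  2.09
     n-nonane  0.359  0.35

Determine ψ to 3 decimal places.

ψ = 0.770

Let ψ = V/F and solve Σ zᵢ(Kᵢ−1)/(1+ψ(Kᵢ−1)) = 0.
g(0) = ΣzᵢKᵢ − 1 = 0.896 and g(1) = 1 − Σzᵢ/Kᵢ = -0.268, so a root lies in (0, 1).
Newton–Raphson from ψ = 0.5:
  ψ = 0.500: g = 0.2399, g' = -0.885 → ψ = 0.771
  ψ = 0.771: g = -0.0009, g' = -0.957 → ψ = 0.770
Converged at ψ = 0.770.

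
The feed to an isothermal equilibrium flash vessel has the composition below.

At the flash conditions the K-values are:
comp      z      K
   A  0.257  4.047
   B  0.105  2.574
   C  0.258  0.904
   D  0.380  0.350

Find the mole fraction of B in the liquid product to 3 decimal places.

Rachford–Rice: g(V/F) = Σ zᵢ(Kᵢ−1)/(1+V/F(Kᵢ−1)) = 0.
Feasibility: ΣzᵢKᵢ = 1.677, Σzᵢ/Kᵢ = 1.475 — both > 1, two phases present.
Newton–Raphson from V/F = 0.5:
  V/F = 0.500: g = 0.0109, g' = -0.811 → V/F = 0.513
Converged at V/F = 0.513.
Compositions from xᵢ = zᵢ/(1+V/F(Kᵢ−1)), yᵢ = Kᵢxᵢ:
  A: x = 0.100, y = 0.406
  B: x = 0.058, y = 0.149
  C: x = 0.271, y = 0.245
  D: x = 0.570, y = 0.200

x_B = 0.058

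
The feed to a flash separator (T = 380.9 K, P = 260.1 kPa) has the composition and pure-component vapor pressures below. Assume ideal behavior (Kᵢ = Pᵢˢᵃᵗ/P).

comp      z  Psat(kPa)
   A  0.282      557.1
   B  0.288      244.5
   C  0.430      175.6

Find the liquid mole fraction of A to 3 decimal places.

Raoult's law: Kᵢ = Pᵢˢᵃᵗ/P = Pᵢˢᵃᵗ/260.1.
  K_A = 557.1/260.1 = 2.14187, K_B = 244.5/260.1 = 0.94002, K_C = 175.6/260.1 = 0.67512
Newton iteration, ψ⁰ = 0.66:
  ψ = 0.660: g = -0.0122, g' = -0.194 → ψ = 0.597
  ψ = 0.597: g = 0.0002, g' = -0.201 → ψ = 0.598
Converged at ψ = 0.598.
Compositions from xᵢ = zᵢ/(1+ψ(Kᵢ−1)), yᵢ = Kᵢxᵢ:
  A: x = 0.168, y = 0.359
  B: x = 0.299, y = 0.281
  C: x = 0.534, y = 0.360

x_A = 0.168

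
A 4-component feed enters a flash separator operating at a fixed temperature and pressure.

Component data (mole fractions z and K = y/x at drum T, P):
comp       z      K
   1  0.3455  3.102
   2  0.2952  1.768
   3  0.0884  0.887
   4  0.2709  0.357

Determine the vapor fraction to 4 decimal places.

Iterate (Newton) starting at ψ = 0.58:
  ψ = 0.5800: g = 0.19563, g' = -0.6795 → ψ = 0.8679
  ψ = 0.8679: g = -0.01206, g' = -0.8289 → ψ = 0.8534
  ψ = 0.8534: g = -0.00014, g' = -0.8105 → ψ = 0.8532
Converged at ψ = 0.8532.

ψ = 0.8532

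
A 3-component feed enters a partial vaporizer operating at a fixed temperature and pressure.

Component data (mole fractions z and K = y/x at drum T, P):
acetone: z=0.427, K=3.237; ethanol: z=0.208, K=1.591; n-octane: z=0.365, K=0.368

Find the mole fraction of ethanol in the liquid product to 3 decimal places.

x_ethanol = 0.144

Rachford–Rice: g(V/F) = Σ zᵢ(Kᵢ−1)/(1+V/F(Kᵢ−1)) = 0.
Check two-phase: ΣzᵢKᵢ = 1.847 > 1 and Σzᵢ/Kᵢ = 1.254 > 1, so g(0) = 0.847 > 0 and g(1) = -0.254 < 0.
Newton iteration, V/F⁰ = 0.5:
  V/F = 0.500: g = 0.2085, g' = -0.831 → V/F = 0.751
  V/F = 0.751: g = 0.0025, g' = -0.861 → V/F = 0.754
Converged at V/F = 0.754.
Compositions from xᵢ = zᵢ/(1+V/F(Kᵢ−1)), yᵢ = Kᵢxᵢ:
  acetone: x = 0.159, y = 0.515
  ethanol: x = 0.144, y = 0.229
  n-octane: x = 0.697, y = 0.257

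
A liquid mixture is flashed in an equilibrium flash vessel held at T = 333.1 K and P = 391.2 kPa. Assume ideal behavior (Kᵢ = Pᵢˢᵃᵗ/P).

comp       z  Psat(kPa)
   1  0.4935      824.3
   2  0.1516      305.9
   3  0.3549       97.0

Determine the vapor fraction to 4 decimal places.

ψ = 0.3438

Raoult's law: Kᵢ = Pᵢˢᵃᵗ/P = Pᵢˢᵃᵗ/391.2.
  K_1 = 824.3/391.2 = 2.107106, K_2 = 305.9/391.2 = 0.781953, K_3 = 97.0/391.2 = 0.247955
Material balance + equilibrium reduce to Σ zᵢ(Kᵢ−1)/(1+ψ(Kᵢ−1)) = 0.
Feasibility: ΣzᵢKᵢ = 1.2464, Σzᵢ/Kᵢ = 1.8594 — both > 1, two phases present.
Newton–Raphson from ψ = 0.5:
  ψ = 0.5000: g = -0.11316, g' = -0.7752 → ψ = 0.3540
  ψ = 0.3540: g = -0.00706, g' = -0.6935 → ψ = 0.3439
  ψ = 0.3439: g = -0.00001, g' = -0.6909 → ψ = 0.3438
Converged at ψ = 0.3438.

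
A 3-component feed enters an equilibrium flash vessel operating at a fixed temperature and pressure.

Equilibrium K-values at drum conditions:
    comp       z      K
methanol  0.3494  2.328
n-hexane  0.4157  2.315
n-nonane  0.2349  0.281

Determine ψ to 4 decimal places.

Iterate (Newton) starting at ψ = 0.69:
  ψ = 0.6900: g = 0.19355, g' = -0.8437 → ψ = 0.9194
  ψ = 0.9194: g = -0.04193, g' = -1.3293 → ψ = 0.8879
  ψ = 0.8879: g = -0.00193, g' = -1.2114 → ψ = 0.8863
Converged at ψ = 0.8863.

ψ = 0.8863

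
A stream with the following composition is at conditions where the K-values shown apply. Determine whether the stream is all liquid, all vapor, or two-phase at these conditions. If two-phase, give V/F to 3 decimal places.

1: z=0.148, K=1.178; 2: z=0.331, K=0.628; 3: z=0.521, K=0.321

all liquid

ΣzᵢKᵢ = 0.549; Σzᵢ/Kᵢ = 2.276.
Since ΣzᵢKᵢ < 1 the mixture is below its bubble point — single liquid phase.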